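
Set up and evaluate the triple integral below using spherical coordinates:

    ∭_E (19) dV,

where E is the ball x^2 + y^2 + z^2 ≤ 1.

In spherical coordinates, x = ρ sin(φ) cos(θ), y = ρ sin(φ) sin(θ), z = ρ cos(φ), and dV = ρ^2 sin(φ) dρ dφ dθ.

The integrand becomes 19, so

    ∭_E (19) dV = ∫_{0}^{2π} ∫_{0}^{π} ∫_{0}^{1} (19) · ρ^2 sin(φ) dρ dφ dθ.

Inner (ρ): 19sin(φ)/3.
Middle (φ): 38/3.
Outer (θ): 76π/3.

Therefore the triple integral equals 76π/3.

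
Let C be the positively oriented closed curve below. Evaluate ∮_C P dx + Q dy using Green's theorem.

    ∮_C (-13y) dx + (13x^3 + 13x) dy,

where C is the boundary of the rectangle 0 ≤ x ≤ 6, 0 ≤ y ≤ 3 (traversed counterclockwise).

Green's theorem converts the closed line integral into a double integral over the enclosed region D:

    ∮_C P dx + Q dy = ∬_D (∂Q/∂x - ∂P/∂y) dA.

Here P = -13y, Q = 13x^3 + 13x, so

    ∂Q/∂x = 39x^2 + 13,    ∂P/∂y = -13,
    ∂Q/∂x - ∂P/∂y = 39x^2 + 26.

D is the region 0 ≤ x ≤ 6, 0 ≤ y ≤ 3. Evaluating the double integral:

    ∬_D (39x^2 + 26) dA = ∫_0^{6} ∫_0^{3} (39x^2 + 26) dy dx.

Inner (y from 0 to 3): 117x^2 + 78.
Outer (x from 0 to 6): 8892.

Therefore ∮_C P dx + Q dy = 8892.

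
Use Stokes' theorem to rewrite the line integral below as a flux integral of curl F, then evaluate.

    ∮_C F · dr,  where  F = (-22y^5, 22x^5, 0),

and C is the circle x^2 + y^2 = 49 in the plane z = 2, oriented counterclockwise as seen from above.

Let S be the flat disk x^2 + y^2 ≤ 49 in the plane z = 2, with upward unit normal n̂ = ẑ. By Stokes' theorem,

    ∮_C F · dr = ∬_S (∇ × F) · n̂ dS = ∬_D (curl F)_z dA,

where D is the disk x^2 + y^2 ≤ 49.

Compute the curl of F = (-22y^5, 22x^5, 0):
    (∇ × F)_x = ∂F_z/∂y - ∂F_y/∂z = 0,
    (∇ × F)_y = ∂F_x/∂z - ∂F_z/∂x = 0,
    (∇ × F)_z = ∂F_y/∂x - ∂F_x/∂y = 110x^4 + 110y^4.

On z = 2, (curl F)_z = 110x^4 + 110y^4.

Convert to polar (x = r cos θ, y = r sin θ, dA = r dr dθ); the integrand becomes 110r^4(sin(θ)^4 + cos(θ)^4), so

    ∬_D (curl F)_z dA = ∫_0^{2π} ∫_0^{7} (110r^4(sin(θ)^4 + cos(θ)^4)) · r dr dθ.

Inner (r from 0 to 7): 6470695sin(θ)^4/3 + 6470695cos(θ)^4/3.
Outer (θ from 0 to 2π): 6470695π/2.

Therefore ∮_C F · dr = 6470695π/2.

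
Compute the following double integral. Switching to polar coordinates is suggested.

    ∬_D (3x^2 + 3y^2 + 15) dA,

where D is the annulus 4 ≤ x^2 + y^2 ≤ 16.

The region D is 2 ≤ r ≤ 4, 0 ≤ θ ≤ 2π in polar coordinates, where x = r cos(θ), y = r sin(θ), and dA = r dr dθ.

Under the substitution, the integrand becomes 3r^2 + 15, so

    ∬_D (3x^2 + 3y^2 + 15) dA = ∫_{0}^{2π} ∫_{2}^{4} (3r^2 + 15) · r dr dθ.

Inner integral (in r): ∫_{2}^{4} (3r^2 + 15) · r dr = 270.

Outer integral (in θ): ∫_{0}^{2π} (270) dθ = 540π.

Therefore ∬_D (3x^2 + 3y^2 + 15) dA = 540π.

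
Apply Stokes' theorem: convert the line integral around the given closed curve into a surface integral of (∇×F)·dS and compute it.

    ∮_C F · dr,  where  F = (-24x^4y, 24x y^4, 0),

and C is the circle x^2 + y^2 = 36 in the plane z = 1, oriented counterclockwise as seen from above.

Let S be the flat disk x^2 + y^2 ≤ 36 in the plane z = 1, with upward unit normal n̂ = ẑ. By Stokes' theorem,

    ∮_C F · dr = ∬_S (∇ × F) · n̂ dS = ∬_D (curl F)_z dA,

where D is the disk x^2 + y^2 ≤ 36.

Compute the curl of F = (-24x^4y, 24x y^4, 0):
    (∇ × F)_x = ∂F_z/∂y - ∂F_y/∂z = 0,
    (∇ × F)_y = ∂F_x/∂z - ∂F_z/∂x = 0,
    (∇ × F)_z = ∂F_y/∂x - ∂F_x/∂y = 24x^4 + 24y^4.

On z = 1, (curl F)_z = 24x^4 + 24y^4.

Convert to polar (x = r cos θ, y = r sin θ, dA = r dr dθ); the integrand becomes 24r^4(sin(θ)^4 + cos(θ)^4), so

    ∬_D (curl F)_z dA = ∫_0^{2π} ∫_0^{6} (24r^4(sin(θ)^4 + cos(θ)^4)) · r dr dθ.

Inner (r from 0 to 6): 186624sin(θ)^4 + 186624cos(θ)^4.
Outer (θ from 0 to 2π): 279936π.

Therefore ∮_C F · dr = 279936π.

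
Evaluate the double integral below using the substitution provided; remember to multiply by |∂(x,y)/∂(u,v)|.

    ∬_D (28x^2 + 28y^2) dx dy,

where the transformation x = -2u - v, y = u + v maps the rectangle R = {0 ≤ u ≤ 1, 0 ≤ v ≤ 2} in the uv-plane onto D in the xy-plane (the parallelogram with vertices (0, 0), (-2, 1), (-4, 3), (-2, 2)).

Compute the Jacobian determinant of (x, y) with respect to (u, v):

    ∂(x,y)/∂(u,v) = | -2  -1 | = (-2)(1) - (-1)(1) = -1.
                   | 1  1 |

Its absolute value is |J| = 1 (the area scaling factor).

Substituting x = -2u - v, y = u + v into the integrand,

    28x^2 + 28y^2 → 140u^2 + 168u v + 56v^2,

so the integral becomes

    ∬_R (140u^2 + 168u v + 56v^2) · |J| du dv = ∫_0^1 ∫_0^2 (140u^2 + 168u v + 56v^2) dv du.

Inner (v): 280u^2 + 336u + 448/3.
Outer (u): 1232/3.

Therefore ∬_D (28x^2 + 28y^2) dx dy = 1232/3.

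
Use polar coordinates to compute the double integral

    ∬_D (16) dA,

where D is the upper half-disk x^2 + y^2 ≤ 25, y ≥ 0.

The region D is 0 ≤ r ≤ 5, 0 ≤ θ ≤ π in polar coordinates, where x = r cos(θ), y = r sin(θ), and dA = r dr dθ.

Under the substitution, the integrand becomes 16, so

    ∬_D (16) dA = ∫_{0}^{π} ∫_{0}^{5} (16) · r dr dθ.

Inner integral (in r): ∫_{0}^{5} (16) · r dr = 200.

Outer integral (in θ): ∫_{0}^{π} (200) dθ = 200π.

Therefore ∬_D (16) dA = 200π.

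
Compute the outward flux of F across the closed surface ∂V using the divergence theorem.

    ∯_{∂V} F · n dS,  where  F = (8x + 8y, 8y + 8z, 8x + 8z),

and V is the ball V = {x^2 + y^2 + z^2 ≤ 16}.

By the divergence theorem,

    ∯_{∂V} F · n dS = ∭_V (∇ · F) dV.

Compute the divergence:
    ∇ · F = ∂F_x/∂x + ∂F_y/∂y + ∂F_z/∂z = 8 + 8 + 8 = 24.

In spherical coordinates, x = ρ sin(φ) cos(θ), y = ρ sin(φ) sin(θ), z = ρ cos(φ), dV = ρ^2 sin(φ) dρ dφ dθ, with 0 ≤ ρ ≤ 4, 0 ≤ φ ≤ π, 0 ≤ θ ≤ 2π.

The integrand, after substitution and multiplying by the volume element, becomes (24) · ρ^2 sin(φ), so

    ∭_V (∇·F) dV = ∫_0^{2π} ∫_0^{π} ∫_0^{4} (24) · ρ^2 sin(φ) dρ dφ dθ.

Inner (ρ from 0 to 4): 512sin(φ).
Middle (φ from 0 to π): 1024.
Outer (θ from 0 to 2π): 2048π.

Therefore ∯_{∂V} F · n dS = 2048π.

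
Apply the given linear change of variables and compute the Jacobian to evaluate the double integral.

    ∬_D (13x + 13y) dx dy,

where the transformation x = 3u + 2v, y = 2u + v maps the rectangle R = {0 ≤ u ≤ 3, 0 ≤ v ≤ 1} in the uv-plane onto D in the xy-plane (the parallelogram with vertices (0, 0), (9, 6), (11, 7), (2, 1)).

Compute the Jacobian determinant of (x, y) with respect to (u, v):

    ∂(x,y)/∂(u,v) = | 3  2 | = (3)(1) - (2)(2) = -1.
                   | 2  1 |

Its absolute value is |J| = 1 (the area scaling factor).

Substituting x = 3u + 2v, y = 2u + v into the integrand,

    13x + 13y → 65u + 39v,

so the integral becomes

    ∬_R (65u + 39v) · |J| du dv = ∫_0^3 ∫_0^1 (65u + 39v) dv du.

Inner (v): 65u + 39/2.
Outer (u): 351.

Therefore ∬_D (13x + 13y) dx dy = 351.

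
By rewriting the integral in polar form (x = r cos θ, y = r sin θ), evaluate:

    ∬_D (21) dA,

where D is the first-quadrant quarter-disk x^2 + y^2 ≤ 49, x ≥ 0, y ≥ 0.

The region D is 0 ≤ r ≤ 7, 0 ≤ θ ≤ π/2 in polar coordinates, where x = r cos(θ), y = r sin(θ), and dA = r dr dθ.

Under the substitution, the integrand becomes 21, so

    ∬_D (21) dA = ∫_{0}^{π/2} ∫_{0}^{7} (21) · r dr dθ.

Inner integral (in r): ∫_{0}^{7} (21) · r dr = 1029/2.

Outer integral (in θ): ∫_{0}^{π/2} (1029/2) dθ = 1029π/4.

Therefore ∬_D (21) dA = 1029π/4.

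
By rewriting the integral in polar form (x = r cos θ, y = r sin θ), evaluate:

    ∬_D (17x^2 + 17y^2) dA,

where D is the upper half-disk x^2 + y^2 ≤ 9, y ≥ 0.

The region D is 0 ≤ r ≤ 3, 0 ≤ θ ≤ π in polar coordinates, where x = r cos(θ), y = r sin(θ), and dA = r dr dθ.

Under the substitution, the integrand becomes 17r^2, so

    ∬_D (17x^2 + 17y^2) dA = ∫_{0}^{π} ∫_{0}^{3} (17r^2) · r dr dθ.

Inner integral (in r): ∫_{0}^{3} (17r^2) · r dr = 1377/4.

Outer integral (in θ): ∫_{0}^{π} (1377/4) dθ = 1377π/4.

Therefore ∬_D (17x^2 + 17y^2) dA = 1377π/4.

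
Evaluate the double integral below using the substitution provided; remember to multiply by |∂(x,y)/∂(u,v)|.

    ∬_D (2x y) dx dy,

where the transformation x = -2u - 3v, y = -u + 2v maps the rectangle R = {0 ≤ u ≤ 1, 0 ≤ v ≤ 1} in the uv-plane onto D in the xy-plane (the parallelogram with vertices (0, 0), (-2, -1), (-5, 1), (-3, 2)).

Compute the Jacobian determinant of (x, y) with respect to (u, v):

    ∂(x,y)/∂(u,v) = | -2  -3 | = (-2)(2) - (-3)(-1) = -7.
                   | -1  2 |

Its absolute value is |J| = 7 (the area scaling factor).

Substituting x = -2u - 3v, y = -u + 2v into the integrand,

    2x y → 4u^2 - 2u v - 12v^2,

so the integral becomes

    ∬_R (4u^2 - 2u v - 12v^2) · |J| du dv = ∫_0^1 ∫_0^1 (28u^2 - 14u v - 84v^2) dv du.

Inner (v): 28u^2 - 7u - 28.
Outer (u): -133/6.

Therefore ∬_D (2x y) dx dy = -133/6.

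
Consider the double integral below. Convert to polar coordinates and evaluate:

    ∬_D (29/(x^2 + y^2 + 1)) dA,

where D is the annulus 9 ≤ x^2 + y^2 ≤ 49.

The region D is 3 ≤ r ≤ 7, 0 ≤ θ ≤ 2π in polar coordinates, where x = r cos(θ), y = r sin(θ), and dA = r dr dθ.

Under the substitution, the integrand becomes 29/(r^2 + 1), so

    ∬_D (29/(x^2 + y^2 + 1)) dA = ∫_{0}^{2π} ∫_{3}^{7} (29/(r^2 + 1)) · r dr dθ.

Inner integral (in r): ∫_{3}^{7} (29/(r^2 + 1)) · r dr = 29log(5)/2.

Outer integral (in θ): ∫_{0}^{2π} (29log(5)/2) dθ = 29π log(5).

Therefore ∬_D (29/(x^2 + y^2 + 1)) dA = 29π log(5).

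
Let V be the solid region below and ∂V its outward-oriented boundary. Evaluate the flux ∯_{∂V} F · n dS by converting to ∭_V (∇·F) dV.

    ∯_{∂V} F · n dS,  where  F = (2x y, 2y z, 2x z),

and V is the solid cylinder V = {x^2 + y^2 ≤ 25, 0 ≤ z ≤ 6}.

By the divergence theorem,

    ∯_{∂V} F · n dS = ∭_V (∇ · F) dV.

Compute the divergence:
    ∇ · F = ∂F_x/∂x + ∂F_y/∂y + ∂F_z/∂z = 2y + 2z + 2x = 2x + 2y + 2z.

In cylindrical coordinates, x = r cos(θ), y = r sin(θ), z = z, dV = r dr dθ dz, with 0 ≤ r ≤ 5, 0 ≤ θ ≤ 2π, 0 ≤ z ≤ 6.

The integrand, after substitution and multiplying by the volume element, becomes (2sqrt(2)r sin(θ + π/4) + 2z) · r, so

    ∭_V (∇·F) dV = ∫_0^{2π} ∫_0^{5} ∫_0^{6} (2sqrt(2)r sin(θ + π/4) + 2z) · r dz dr dθ.

Inner (z from 0 to 6): 12r (sqrt(2)r sin(θ + π/4) + 3).
Middle (r from 0 to 5): 500sqrt(2)sin(θ + π/4) + 450.
Outer (θ from 0 to 2π): 900π.

Therefore ∯_{∂V} F · n dS = 900π.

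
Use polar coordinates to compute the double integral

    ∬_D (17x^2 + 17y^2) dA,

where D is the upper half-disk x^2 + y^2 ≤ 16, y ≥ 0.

The region D is 0 ≤ r ≤ 4, 0 ≤ θ ≤ π in polar coordinates, where x = r cos(θ), y = r sin(θ), and dA = r dr dθ.

Under the substitution, the integrand becomes 17r^2, so

    ∬_D (17x^2 + 17y^2) dA = ∫_{0}^{π} ∫_{0}^{4} (17r^2) · r dr dθ.

Inner integral (in r): ∫_{0}^{4} (17r^2) · r dr = 1088.

Outer integral (in θ): ∫_{0}^{π} (1088) dθ = 1088π.

Therefore ∬_D (17x^2 + 17y^2) dA = 1088π.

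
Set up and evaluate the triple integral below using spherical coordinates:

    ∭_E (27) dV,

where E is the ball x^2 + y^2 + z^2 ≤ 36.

In spherical coordinates, x = ρ sin(φ) cos(θ), y = ρ sin(φ) sin(θ), z = ρ cos(φ), and dV = ρ^2 sin(φ) dρ dφ dθ.

The integrand becomes 27, so

    ∭_E (27) dV = ∫_{0}^{2π} ∫_{0}^{π} ∫_{0}^{6} (27) · ρ^2 sin(φ) dρ dφ dθ.

Inner (ρ): 1944sin(φ).
Middle (φ): 3888.
Outer (θ): 7776π.

Therefore the triple integral equals 7776π.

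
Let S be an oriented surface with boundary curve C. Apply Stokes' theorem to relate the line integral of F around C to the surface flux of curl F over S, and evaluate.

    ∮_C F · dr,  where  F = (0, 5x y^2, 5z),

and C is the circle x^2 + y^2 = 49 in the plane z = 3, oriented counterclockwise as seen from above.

Let S be the flat disk x^2 + y^2 ≤ 49 in the plane z = 3, with upward unit normal n̂ = ẑ. By Stokes' theorem,

    ∮_C F · dr = ∬_S (∇ × F) · n̂ dS = ∬_D (curl F)_z dA,

where D is the disk x^2 + y^2 ≤ 49.

Compute the curl of F = (0, 5x y^2, 5z):
    (∇ × F)_x = ∂F_z/∂y - ∂F_y/∂z = 0,
    (∇ × F)_y = ∂F_x/∂z - ∂F_z/∂x = 0,
    (∇ × F)_z = ∂F_y/∂x - ∂F_x/∂y = 5y^2.

On z = 3, (curl F)_z = 5y^2.

Convert to polar (x = r cos θ, y = r sin θ, dA = r dr dθ); the integrand becomes 5r^2sin(θ)^2, so

    ∬_D (curl F)_z dA = ∫_0^{2π} ∫_0^{7} (5r^2sin(θ)^2) · r dr dθ.

Inner (r from 0 to 7): 12005sin(θ)^2/4.
Outer (θ from 0 to 2π): 12005π/4.

Therefore ∮_C F · dr = 12005π/4.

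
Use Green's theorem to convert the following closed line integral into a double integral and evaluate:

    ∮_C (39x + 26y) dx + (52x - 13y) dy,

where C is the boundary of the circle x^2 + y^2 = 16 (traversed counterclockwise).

Green's theorem converts the closed line integral into a double integral over the enclosed region D:

    ∮_C P dx + Q dy = ∬_D (∂Q/∂x - ∂P/∂y) dA.

Here P = 39x + 26y, Q = 52x - 13y, so

    ∂Q/∂x = 52,    ∂P/∂y = 26,
    ∂Q/∂x - ∂P/∂y = 26.

D is the region x^2 + y^2 ≤ 16. Evaluating the double integral:

In polar coordinates (x = r cos θ, y = r sin θ, dA = r dr dθ) the integrand becomes 26, so

    ∬_D (26) dA = ∫_0^{2π} ∫_0^{4} (26) · r dr dθ.

Inner (r from 0 to 4): 208.
Outer (θ from 0 to 2π): 416π.

Therefore ∮_C P dx + Q dy = 416π.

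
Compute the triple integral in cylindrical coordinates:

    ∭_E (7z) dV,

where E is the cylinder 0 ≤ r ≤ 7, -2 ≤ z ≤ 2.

In cylindrical coordinates, x = r cos(θ), y = r sin(θ), z = z, and dV = r dr dθ dz.

The integrand becomes 7z, so

    ∭_E (7z) dV = ∫_{0}^{2π} ∫_{0}^{7} ∫_{-2}^{2} (7z) · r dz dr dθ.

Inner (z): 0.
Middle (r from 0 to 7): 0.
Outer (θ): 0.

Therefore the triple integral equals 0.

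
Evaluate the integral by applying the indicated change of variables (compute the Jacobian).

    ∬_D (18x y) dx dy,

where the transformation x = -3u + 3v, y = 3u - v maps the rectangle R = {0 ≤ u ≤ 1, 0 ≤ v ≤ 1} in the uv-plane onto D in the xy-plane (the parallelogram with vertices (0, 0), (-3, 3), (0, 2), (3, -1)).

Compute the Jacobian determinant of (x, y) with respect to (u, v):

    ∂(x,y)/∂(u,v) = | -3  3 | = (-3)(-1) - (3)(3) = -6.
                   | 3  -1 |

Its absolute value is |J| = 6 (the area scaling factor).

Substituting x = -3u + 3v, y = 3u - v into the integrand,

    18x y → -162u^2 + 216u v - 54v^2,

so the integral becomes

    ∬_R (-162u^2 + 216u v - 54v^2) · |J| du dv = ∫_0^1 ∫_0^1 (-972u^2 + 1296u v - 324v^2) dv du.

Inner (v): -972u^2 + 648u - 108.
Outer (u): -108.

Therefore ∬_D (18x y) dx dy = -108.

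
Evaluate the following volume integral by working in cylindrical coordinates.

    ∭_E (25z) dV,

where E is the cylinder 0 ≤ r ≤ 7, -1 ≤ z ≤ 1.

In cylindrical coordinates, x = r cos(θ), y = r sin(θ), z = z, and dV = r dr dθ dz.

The integrand becomes 25z, so

    ∭_E (25z) dV = ∫_{0}^{2π} ∫_{0}^{7} ∫_{-1}^{1} (25z) · r dz dr dθ.

Inner (z): 0.
Middle (r from 0 to 7): 0.
Outer (θ): 0.

Therefore the triple integral equals 0.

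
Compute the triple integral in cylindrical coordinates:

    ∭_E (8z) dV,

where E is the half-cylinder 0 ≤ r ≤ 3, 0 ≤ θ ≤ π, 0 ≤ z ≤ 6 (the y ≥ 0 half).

In cylindrical coordinates, x = r cos(θ), y = r sin(θ), z = z, and dV = r dr dθ dz.

The integrand becomes 8z, so

    ∭_E (8z) dV = ∫_{0}^{π} ∫_{0}^{3} ∫_{0}^{6} (8z) · r dz dr dθ.

Inner (z): 144r.
Middle (r from 0 to 3): 648.
Outer (θ): 648π.

Therefore the triple integral equals 648π.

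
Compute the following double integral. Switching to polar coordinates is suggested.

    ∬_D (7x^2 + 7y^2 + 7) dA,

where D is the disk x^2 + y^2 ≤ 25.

The region D is 0 ≤ r ≤ 5, 0 ≤ θ ≤ 2π in polar coordinates, where x = r cos(θ), y = r sin(θ), and dA = r dr dθ.

Under the substitution, the integrand becomes 7r^2 + 7, so

    ∬_D (7x^2 + 7y^2 + 7) dA = ∫_{0}^{2π} ∫_{0}^{5} (7r^2 + 7) · r dr dθ.

Inner integral (in r): ∫_{0}^{5} (7r^2 + 7) · r dr = 4725/4.

Outer integral (in θ): ∫_{0}^{2π} (4725/4) dθ = 4725π/2.

Therefore ∬_D (7x^2 + 7y^2 + 7) dA = 4725π/2.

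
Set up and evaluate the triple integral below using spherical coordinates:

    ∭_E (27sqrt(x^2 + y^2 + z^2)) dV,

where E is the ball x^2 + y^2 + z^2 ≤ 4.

In spherical coordinates, x = ρ sin(φ) cos(θ), y = ρ sin(φ) sin(θ), z = ρ cos(φ), and dV = ρ^2 sin(φ) dρ dφ dθ.

The integrand becomes 27ρ, so

    ∭_E (27sqrt(x^2 + y^2 + z^2)) dV = ∫_{0}^{2π} ∫_{0}^{π} ∫_{0}^{2} (27ρ) · ρ^2 sin(φ) dρ dφ dθ.

Inner (ρ): 108sin(φ).
Middle (φ): 216.
Outer (θ): 432π.

Therefore the triple integral equals 432π.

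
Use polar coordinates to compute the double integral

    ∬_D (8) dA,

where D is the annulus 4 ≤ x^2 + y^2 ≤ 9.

The region D is 2 ≤ r ≤ 3, 0 ≤ θ ≤ 2π in polar coordinates, where x = r cos(θ), y = r sin(θ), and dA = r dr dθ.

Under the substitution, the integrand becomes 8, so

    ∬_D (8) dA = ∫_{0}^{2π} ∫_{2}^{3} (8) · r dr dθ.

Inner integral (in r): ∫_{2}^{3} (8) · r dr = 20.

Outer integral (in θ): ∫_{0}^{2π} (20) dθ = 40π.

Therefore ∬_D (8) dA = 40π.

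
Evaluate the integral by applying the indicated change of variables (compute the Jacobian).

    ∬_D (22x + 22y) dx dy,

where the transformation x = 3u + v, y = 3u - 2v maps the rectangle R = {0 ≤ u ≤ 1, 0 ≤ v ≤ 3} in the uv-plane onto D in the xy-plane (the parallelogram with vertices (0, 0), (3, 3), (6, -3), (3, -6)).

Compute the Jacobian determinant of (x, y) with respect to (u, v):

    ∂(x,y)/∂(u,v) = | 3  1 | = (3)(-2) - (1)(3) = -9.
                   | 3  -2 |

Its absolute value is |J| = 9 (the area scaling factor).

Substituting x = 3u + v, y = 3u - 2v into the integrand,

    22x + 22y → 132u - 22v,

so the integral becomes

    ∬_R (132u - 22v) · |J| du dv = ∫_0^1 ∫_0^3 (1188u - 198v) dv du.

Inner (v): 3564u - 891.
Outer (u): 891.

Therefore ∬_D (22x + 22y) dx dy = 891.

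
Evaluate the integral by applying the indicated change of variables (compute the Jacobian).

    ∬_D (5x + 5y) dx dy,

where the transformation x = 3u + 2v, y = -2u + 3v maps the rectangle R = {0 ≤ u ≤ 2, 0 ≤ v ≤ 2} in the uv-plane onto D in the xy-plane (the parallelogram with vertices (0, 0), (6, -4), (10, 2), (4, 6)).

Compute the Jacobian determinant of (x, y) with respect to (u, v):

    ∂(x,y)/∂(u,v) = | 3  2 | = (3)(3) - (2)(-2) = 13.
                   | -2  3 |

Its absolute value is |J| = 13 (the area scaling factor).

Substituting x = 3u + 2v, y = -2u + 3v into the integrand,

    5x + 5y → 5u + 25v,

so the integral becomes

    ∬_R (5u + 25v) · |J| du dv = ∫_0^2 ∫_0^2 (65u + 325v) dv du.

Inner (v): 130u + 650.
Outer (u): 1560.

Therefore ∬_D (5x + 5y) dx dy = 1560.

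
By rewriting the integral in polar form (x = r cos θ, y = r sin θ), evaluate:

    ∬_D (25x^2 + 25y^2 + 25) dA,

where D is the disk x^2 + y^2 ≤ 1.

The region D is 0 ≤ r ≤ 1, 0 ≤ θ ≤ 2π in polar coordinates, where x = r cos(θ), y = r sin(θ), and dA = r dr dθ.

Under the substitution, the integrand becomes 25r^2 + 25, so

    ∬_D (25x^2 + 25y^2 + 25) dA = ∫_{0}^{2π} ∫_{0}^{1} (25r^2 + 25) · r dr dθ.

Inner integral (in r): ∫_{0}^{1} (25r^2 + 25) · r dr = 75/4.

Outer integral (in θ): ∫_{0}^{2π} (75/4) dθ = 75π/2.

Therefore ∬_D (25x^2 + 25y^2 + 25) dA = 75π/2.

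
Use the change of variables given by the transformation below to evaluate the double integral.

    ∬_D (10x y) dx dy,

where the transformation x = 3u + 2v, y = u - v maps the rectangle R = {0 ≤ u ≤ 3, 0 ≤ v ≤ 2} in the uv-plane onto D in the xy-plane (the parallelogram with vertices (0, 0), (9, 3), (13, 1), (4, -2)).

Compute the Jacobian determinant of (x, y) with respect to (u, v):

    ∂(x,y)/∂(u,v) = | 3  2 | = (3)(-1) - (2)(1) = -5.
                   | 1  -1 |

Its absolute value is |J| = 5 (the area scaling factor).

Substituting x = 3u + 2v, y = u - v into the integrand,

    10x y → 30u^2 - 10u v - 20v^2,

so the integral becomes

    ∬_R (30u^2 - 10u v - 20v^2) · |J| du dv = ∫_0^3 ∫_0^2 (150u^2 - 50u v - 100v^2) dv du.

Inner (v): 300u^2 - 100u - 800/3.
Outer (u): 1450.

Therefore ∬_D (10x y) dx dy = 1450.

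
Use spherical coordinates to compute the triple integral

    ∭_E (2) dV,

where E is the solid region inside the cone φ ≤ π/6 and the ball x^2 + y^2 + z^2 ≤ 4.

In spherical coordinates, x = ρ sin(φ) cos(θ), y = ρ sin(φ) sin(θ), z = ρ cos(φ), and dV = ρ^2 sin(φ) dρ dφ dθ.

The integrand becomes 2, so

    ∭_E (2) dV = ∫_{0}^{2π} ∫_{0}^{π/6} ∫_{0}^{2} (2) · ρ^2 sin(φ) dρ dφ dθ.

Inner (ρ): 16sin(φ)/3.
Middle (φ): 16/3 - 8sqrt(3)/3.
Outer (θ): 16π (2 - sqrt(3))/3.

Therefore the triple integral equals 16π (2 - sqrt(3))/3.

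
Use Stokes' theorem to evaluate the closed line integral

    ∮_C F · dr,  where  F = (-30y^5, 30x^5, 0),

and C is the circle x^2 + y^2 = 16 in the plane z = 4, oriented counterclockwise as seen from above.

Let S be the flat disk x^2 + y^2 ≤ 16 in the plane z = 4, with upward unit normal n̂ = ẑ. By Stokes' theorem,

    ∮_C F · dr = ∬_S (∇ × F) · n̂ dS = ∬_D (curl F)_z dA,

where D is the disk x^2 + y^2 ≤ 16.

Compute the curl of F = (-30y^5, 30x^5, 0):
    (∇ × F)_x = ∂F_z/∂y - ∂F_y/∂z = 0,
    (∇ × F)_y = ∂F_x/∂z - ∂F_z/∂x = 0,
    (∇ × F)_z = ∂F_y/∂x - ∂F_x/∂y = 150x^4 + 150y^4.

On z = 4, (curl F)_z = 150x^4 + 150y^4.

Convert to polar (x = r cos θ, y = r sin θ, dA = r dr dθ); the integrand becomes 150r^4(sin(θ)^4 + cos(θ)^4), so

    ∬_D (curl F)_z dA = ∫_0^{2π} ∫_0^{4} (150r^4(sin(θ)^4 + cos(θ)^4)) · r dr dθ.

Inner (r from 0 to 4): 102400sin(θ)^4 + 102400cos(θ)^4.
Outer (θ from 0 to 2π): 153600π.

Therefore ∮_C F · dr = 153600π.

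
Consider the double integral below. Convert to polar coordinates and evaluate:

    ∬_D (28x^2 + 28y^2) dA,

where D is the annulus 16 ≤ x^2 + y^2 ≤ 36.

The region D is 4 ≤ r ≤ 6, 0 ≤ θ ≤ 2π in polar coordinates, where x = r cos(θ), y = r sin(θ), and dA = r dr dθ.

Under the substitution, the integrand becomes 28r^2, so

    ∬_D (28x^2 + 28y^2) dA = ∫_{0}^{2π} ∫_{4}^{6} (28r^2) · r dr dθ.

Inner integral (in r): ∫_{4}^{6} (28r^2) · r dr = 7280.

Outer integral (in θ): ∫_{0}^{2π} (7280) dθ = 14560π.

Therefore ∬_D (28x^2 + 28y^2) dA = 14560π.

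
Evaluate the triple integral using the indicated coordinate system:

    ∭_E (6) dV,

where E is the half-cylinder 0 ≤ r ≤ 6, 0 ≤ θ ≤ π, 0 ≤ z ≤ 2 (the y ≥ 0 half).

In cylindrical coordinates, x = r cos(θ), y = r sin(θ), z = z, and dV = r dr dθ dz.

The integrand becomes 6, so

    ∭_E (6) dV = ∫_{0}^{π} ∫_{0}^{6} ∫_{0}^{2} (6) · r dz dr dθ.

Inner (z): 12r.
Middle (r from 0 to 6): 216.
Outer (θ): 216π.

Therefore the triple integral equals 216π.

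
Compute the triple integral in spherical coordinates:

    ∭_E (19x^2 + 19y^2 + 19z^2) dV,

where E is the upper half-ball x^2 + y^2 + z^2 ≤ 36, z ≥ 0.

In spherical coordinates, x = ρ sin(φ) cos(θ), y = ρ sin(φ) sin(θ), z = ρ cos(φ), and dV = ρ^2 sin(φ) dρ dφ dθ.

The integrand becomes 19ρ^2, so

    ∭_E (19x^2 + 19y^2 + 19z^2) dV = ∫_{0}^{2π} ∫_{0}^{π/2} ∫_{0}^{6} (19ρ^2) · ρ^2 sin(φ) dρ dφ dθ.

Inner (ρ): 147744sin(φ)/5.
Middle (φ): 147744/5.
Outer (θ): 295488π/5.

Therefore the triple integral equals 295488π/5.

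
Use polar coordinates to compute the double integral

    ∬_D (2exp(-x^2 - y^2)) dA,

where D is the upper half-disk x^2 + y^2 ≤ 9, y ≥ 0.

The region D is 0 ≤ r ≤ 3, 0 ≤ θ ≤ π in polar coordinates, where x = r cos(θ), y = r sin(θ), and dA = r dr dθ.

Under the substitution, the integrand becomes 2exp(-r^2), so

    ∬_D (2exp(-x^2 - y^2)) dA = ∫_{0}^{π} ∫_{0}^{3} (2exp(-r^2)) · r dr dθ.

Inner integral (in r): ∫_{0}^{3} (2exp(-r^2)) · r dr = 1 - exp(-9).

Outer integral (in θ): ∫_{0}^{π} (1 - exp(-9)) dθ = -π exp(-9) + π.

Therefore ∬_D (2exp(-x^2 - y^2)) dA = -π exp(-9) + π.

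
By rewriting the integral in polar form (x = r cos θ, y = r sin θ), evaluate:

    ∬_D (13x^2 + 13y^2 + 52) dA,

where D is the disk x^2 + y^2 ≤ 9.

The region D is 0 ≤ r ≤ 3, 0 ≤ θ ≤ 2π in polar coordinates, where x = r cos(θ), y = r sin(θ), and dA = r dr dθ.

Under the substitution, the integrand becomes 13r^2 + 52, so

    ∬_D (13x^2 + 13y^2 + 52) dA = ∫_{0}^{2π} ∫_{0}^{3} (13r^2 + 52) · r dr dθ.

Inner integral (in r): ∫_{0}^{3} (13r^2 + 52) · r dr = 1989/4.

Outer integral (in θ): ∫_{0}^{2π} (1989/4) dθ = 1989π/2.

Therefore ∬_D (13x^2 + 13y^2 + 52) dA = 1989π/2.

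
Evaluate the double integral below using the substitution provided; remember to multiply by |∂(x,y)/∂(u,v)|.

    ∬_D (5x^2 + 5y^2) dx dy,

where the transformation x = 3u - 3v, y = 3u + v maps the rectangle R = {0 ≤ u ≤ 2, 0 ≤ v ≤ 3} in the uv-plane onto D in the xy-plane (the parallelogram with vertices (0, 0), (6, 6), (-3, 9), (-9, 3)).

Compute the Jacobian determinant of (x, y) with respect to (u, v):

    ∂(x,y)/∂(u,v) = | 3  -3 | = (3)(1) - (-3)(3) = 12.
                   | 3  1 |

Its absolute value is |J| = 12 (the area scaling factor).

Substituting x = 3u - 3v, y = 3u + v into the integrand,

    5x^2 + 5y^2 → 90u^2 - 60u v + 50v^2,

so the integral becomes

    ∬_R (90u^2 - 60u v + 50v^2) · |J| du dv = ∫_0^2 ∫_0^3 (1080u^2 - 720u v + 600v^2) dv du.

Inner (v): 3240u^2 - 3240u + 5400.
Outer (u): 12960.

Therefore ∬_D (5x^2 + 5y^2) dx dy = 12960.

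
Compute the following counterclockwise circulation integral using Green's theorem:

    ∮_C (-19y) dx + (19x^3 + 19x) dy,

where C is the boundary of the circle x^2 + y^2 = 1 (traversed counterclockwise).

Green's theorem converts the closed line integral into a double integral over the enclosed region D:

    ∮_C P dx + Q dy = ∬_D (∂Q/∂x - ∂P/∂y) dA.

Here P = -19y, Q = 19x^3 + 19x, so

    ∂Q/∂x = 57x^2 + 19,    ∂P/∂y = -19,
    ∂Q/∂x - ∂P/∂y = 57x^2 + 38.

D is the region x^2 + y^2 ≤ 1. Evaluating the double integral:

In polar coordinates (x = r cos θ, y = r sin θ, dA = r dr dθ) the integrand becomes 57r^2cos(θ)^2 + 38, so

    ∬_D (57x^2 + 38) dA = ∫_0^{2π} ∫_0^{1} (57r^2cos(θ)^2 + 38) · r dr dθ.

Inner (r from 0 to 1): 57cos(θ)^2/4 + 19.
Outer (θ from 0 to 2π): 209π/4.

Therefore ∮_C P dx + Q dy = 209π/4.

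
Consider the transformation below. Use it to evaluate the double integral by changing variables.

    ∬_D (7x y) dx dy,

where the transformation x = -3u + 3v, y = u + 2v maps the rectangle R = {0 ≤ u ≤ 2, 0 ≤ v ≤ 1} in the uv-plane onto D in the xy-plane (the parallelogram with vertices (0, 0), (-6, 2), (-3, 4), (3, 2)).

Compute the Jacobian determinant of (x, y) with respect to (u, v):

    ∂(x,y)/∂(u,v) = | -3  3 | = (-3)(2) - (3)(1) = -9.
                   | 1  2 |

Its absolute value is |J| = 9 (the area scaling factor).

Substituting x = -3u + 3v, y = u + 2v into the integrand,

    7x y → -21u^2 - 21u v + 42v^2,

so the integral becomes

    ∬_R (-21u^2 - 21u v + 42v^2) · |J| du dv = ∫_0^2 ∫_0^1 (-189u^2 - 189u v + 378v^2) dv du.

Inner (v): -189u^2 - 189u/2 + 126.
Outer (u): -441.

Therefore ∬_D (7x y) dx dy = -441.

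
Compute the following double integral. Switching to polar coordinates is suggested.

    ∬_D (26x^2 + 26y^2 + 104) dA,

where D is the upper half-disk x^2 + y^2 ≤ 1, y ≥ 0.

The region D is 0 ≤ r ≤ 1, 0 ≤ θ ≤ π in polar coordinates, where x = r cos(θ), y = r sin(θ), and dA = r dr dθ.

Under the substitution, the integrand becomes 26r^2 + 104, so

    ∬_D (26x^2 + 26y^2 + 104) dA = ∫_{0}^{π} ∫_{0}^{1} (26r^2 + 104) · r dr dθ.

Inner integral (in r): ∫_{0}^{1} (26r^2 + 104) · r dr = 117/2.

Outer integral (in θ): ∫_{0}^{π} (117/2) dθ = 117π/2.

Therefore ∬_D (26x^2 + 26y^2 + 104) dA = 117π/2.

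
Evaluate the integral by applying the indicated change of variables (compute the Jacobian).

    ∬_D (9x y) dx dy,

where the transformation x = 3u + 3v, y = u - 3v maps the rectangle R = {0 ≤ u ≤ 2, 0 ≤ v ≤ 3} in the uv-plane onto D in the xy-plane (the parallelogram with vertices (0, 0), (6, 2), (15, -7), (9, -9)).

Compute the Jacobian determinant of (x, y) with respect to (u, v):

    ∂(x,y)/∂(u,v) = | 3  3 | = (3)(-3) - (3)(1) = -12.
                   | 1  -3 |

Its absolute value is |J| = 12 (the area scaling factor).

Substituting x = 3u + 3v, y = u - 3v into the integrand,

    9x y → 27u^2 - 54u v - 81v^2,

so the integral becomes

    ∬_R (27u^2 - 54u v - 81v^2) · |J| du dv = ∫_0^2 ∫_0^3 (324u^2 - 648u v - 972v^2) dv du.

Inner (v): 972u^2 - 2916u - 8748.
Outer (u): -20736.

Therefore ∬_D (9x y) dx dy = -20736.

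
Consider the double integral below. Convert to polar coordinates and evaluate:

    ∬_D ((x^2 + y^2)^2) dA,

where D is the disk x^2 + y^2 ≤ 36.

The region D is 0 ≤ r ≤ 6, 0 ≤ θ ≤ 2π in polar coordinates, where x = r cos(θ), y = r sin(θ), and dA = r dr dθ.

Under the substitution, the integrand becomes r^4, so

    ∬_D ((x^2 + y^2)^2) dA = ∫_{0}^{2π} ∫_{0}^{6} (r^4) · r dr dθ.

Inner integral (in r): ∫_{0}^{6} (r^4) · r dr = 7776.

Outer integral (in θ): ∫_{0}^{2π} (7776) dθ = 15552π.

Therefore ∬_D ((x^2 + y^2)^2) dA = 15552π.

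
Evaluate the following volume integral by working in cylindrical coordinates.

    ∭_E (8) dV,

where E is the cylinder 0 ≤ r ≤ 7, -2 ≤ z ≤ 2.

In cylindrical coordinates, x = r cos(θ), y = r sin(θ), z = z, and dV = r dr dθ dz.

The integrand becomes 8, so

    ∭_E (8) dV = ∫_{0}^{2π} ∫_{0}^{7} ∫_{-2}^{2} (8) · r dz dr dθ.

Inner (z): 32r.
Middle (r from 0 to 7): 784.
Outer (θ): 1568π.

Therefore the triple integral equals 1568π.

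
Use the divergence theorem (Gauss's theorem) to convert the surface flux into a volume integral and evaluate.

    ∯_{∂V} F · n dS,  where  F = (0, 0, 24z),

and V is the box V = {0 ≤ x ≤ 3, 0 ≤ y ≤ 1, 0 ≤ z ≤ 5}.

By the divergence theorem,

    ∯_{∂V} F · n dS = ∭_V (∇ · F) dV.

Compute the divergence:
    ∇ · F = ∂F_x/∂x + ∂F_y/∂y + ∂F_z/∂z = 0 + 0 + 24 = 24.

V is a rectangular box, so dV = dx dy dz with 0 ≤ x ≤ 3, 0 ≤ y ≤ 1, 0 ≤ z ≤ 5.

Integrate (24) over V as an iterated integral:

    ∭_V (∇·F) dV = ∫_0^{3} ∫_0^{1} ∫_0^{5} (24) dz dy dx.

Inner (z from 0 to 5): 120.
Middle (y from 0 to 1): 120.
Outer (x from 0 to 3): 360.

Therefore ∯_{∂V} F · n dS = 360.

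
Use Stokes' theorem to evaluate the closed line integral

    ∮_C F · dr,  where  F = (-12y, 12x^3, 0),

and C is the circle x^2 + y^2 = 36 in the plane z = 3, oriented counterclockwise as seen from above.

Let S be the flat disk x^2 + y^2 ≤ 36 in the plane z = 3, with upward unit normal n̂ = ẑ. By Stokes' theorem,

    ∮_C F · dr = ∬_S (∇ × F) · n̂ dS = ∬_D (curl F)_z dA,

where D is the disk x^2 + y^2 ≤ 36.

Compute the curl of F = (-12y, 12x^3, 0):
    (∇ × F)_x = ∂F_z/∂y - ∂F_y/∂z = 0,
    (∇ × F)_y = ∂F_x/∂z - ∂F_z/∂x = 0,
    (∇ × F)_z = ∂F_y/∂x - ∂F_x/∂y = 36x^2 + 12.

On z = 3, (curl F)_z = 36x^2 + 12.

Convert to polar (x = r cos θ, y = r sin θ, dA = r dr dθ); the integrand becomes 36r^2cos(θ)^2 + 12, so

    ∬_D (curl F)_z dA = ∫_0^{2π} ∫_0^{6} (36r^2cos(θ)^2 + 12) · r dr dθ.

Inner (r from 0 to 6): 11664cos(θ)^2 + 216.
Outer (θ from 0 to 2π): 12096π.

Therefore ∮_C F · dr = 12096π.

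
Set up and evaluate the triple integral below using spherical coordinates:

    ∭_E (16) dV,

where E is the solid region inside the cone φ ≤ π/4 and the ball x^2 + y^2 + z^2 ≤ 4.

In spherical coordinates, x = ρ sin(φ) cos(θ), y = ρ sin(φ) sin(θ), z = ρ cos(φ), and dV = ρ^2 sin(φ) dρ dφ dθ.

The integrand becomes 16, so

    ∭_E (16) dV = ∫_{0}^{2π} ∫_{0}^{π/4} ∫_{0}^{2} (16) · ρ^2 sin(φ) dρ dφ dθ.

Inner (ρ): 128sin(φ)/3.
Middle (φ): 128/3 - 64sqrt(2)/3.
Outer (θ): 128π (2 - sqrt(2))/3.

Therefore the triple integral equals 128π (2 - sqrt(2))/3.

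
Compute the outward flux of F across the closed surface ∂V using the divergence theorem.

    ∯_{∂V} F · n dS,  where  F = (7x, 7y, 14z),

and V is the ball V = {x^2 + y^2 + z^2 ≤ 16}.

By the divergence theorem,

    ∯_{∂V} F · n dS = ∭_V (∇ · F) dV.

Compute the divergence:
    ∇ · F = ∂F_x/∂x + ∂F_y/∂y + ∂F_z/∂z = 7 + 7 + 14 = 28.

In spherical coordinates, x = ρ sin(φ) cos(θ), y = ρ sin(φ) sin(θ), z = ρ cos(φ), dV = ρ^2 sin(φ) dρ dφ dθ, with 0 ≤ ρ ≤ 4, 0 ≤ φ ≤ π, 0 ≤ θ ≤ 2π.

The integrand, after substitution and multiplying by the volume element, becomes (28) · ρ^2 sin(φ), so

    ∭_V (∇·F) dV = ∫_0^{2π} ∫_0^{π} ∫_0^{4} (28) · ρ^2 sin(φ) dρ dφ dθ.

Inner (ρ from 0 to 4): 1792sin(φ)/3.
Middle (φ from 0 to π): 3584/3.
Outer (θ from 0 to 2π): 7168π/3.

Therefore ∯_{∂V} F · n dS = 7168π/3.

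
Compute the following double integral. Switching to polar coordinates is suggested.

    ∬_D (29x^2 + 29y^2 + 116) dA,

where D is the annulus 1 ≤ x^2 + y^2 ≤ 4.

The region D is 1 ≤ r ≤ 2, 0 ≤ θ ≤ 2π in polar coordinates, where x = r cos(θ), y = r sin(θ), and dA = r dr dθ.

Under the substitution, the integrand becomes 29r^2 + 116, so

    ∬_D (29x^2 + 29y^2 + 116) dA = ∫_{0}^{2π} ∫_{1}^{2} (29r^2 + 116) · r dr dθ.

Inner integral (in r): ∫_{1}^{2} (29r^2 + 116) · r dr = 1131/4.

Outer integral (in θ): ∫_{0}^{2π} (1131/4) dθ = 1131π/2.

Therefore ∬_D (29x^2 + 29y^2 + 116) dA = 1131π/2.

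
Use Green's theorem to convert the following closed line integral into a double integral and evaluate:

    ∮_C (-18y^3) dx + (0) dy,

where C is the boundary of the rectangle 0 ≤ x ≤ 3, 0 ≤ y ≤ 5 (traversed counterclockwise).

Green's theorem converts the closed line integral into a double integral over the enclosed region D:

    ∮_C P dx + Q dy = ∬_D (∂Q/∂x - ∂P/∂y) dA.

Here P = -18y^3, Q = 0, so

    ∂Q/∂x = 0,    ∂P/∂y = -54y^2,
    ∂Q/∂x - ∂P/∂y = 54y^2.

D is the region 0 ≤ x ≤ 3, 0 ≤ y ≤ 5. Evaluating the double integral:

    ∬_D (54y^2) dA = ∫_0^{3} ∫_0^{5} (54y^2) dy dx.

Inner (y from 0 to 5): 2250.
Outer (x from 0 to 3): 6750.

Therefore ∮_C P dx + Q dy = 6750.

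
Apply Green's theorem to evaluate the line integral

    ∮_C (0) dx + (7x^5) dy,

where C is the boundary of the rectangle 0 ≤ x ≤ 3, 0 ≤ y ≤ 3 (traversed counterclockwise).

Green's theorem converts the closed line integral into a double integral over the enclosed region D:

    ∮_C P dx + Q dy = ∬_D (∂Q/∂x - ∂P/∂y) dA.

Here P = 0, Q = 7x^5, so

    ∂Q/∂x = 35x^4,    ∂P/∂y = 0,
    ∂Q/∂x - ∂P/∂y = 35x^4.

D is the region 0 ≤ x ≤ 3, 0 ≤ y ≤ 3. Evaluating the double integral:

    ∬_D (35x^4) dA = ∫_0^{3} ∫_0^{3} (35x^4) dy dx.

Inner (y from 0 to 3): 105x^4.
Outer (x from 0 to 3): 5103.

Therefore ∮_C P dx + Q dy = 5103.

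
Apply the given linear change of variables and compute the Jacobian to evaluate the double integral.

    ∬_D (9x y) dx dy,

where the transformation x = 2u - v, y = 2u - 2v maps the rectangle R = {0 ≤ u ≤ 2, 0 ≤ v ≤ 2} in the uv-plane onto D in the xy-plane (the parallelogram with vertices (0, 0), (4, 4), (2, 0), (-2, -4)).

Compute the Jacobian determinant of (x, y) with respect to (u, v):

    ∂(x,y)/∂(u,v) = | 2  -1 | = (2)(-2) - (-1)(2) = -2.
                   | 2  -2 |

Its absolute value is |J| = 2 (the area scaling factor).

Substituting x = 2u - v, y = 2u - 2v into the integrand,

    9x y → 36u^2 - 54u v + 18v^2,

so the integral becomes

    ∬_R (36u^2 - 54u v + 18v^2) · |J| du dv = ∫_0^2 ∫_0^2 (72u^2 - 108u v + 36v^2) dv du.

Inner (v): 144u^2 - 216u + 96.
Outer (u): 144.

Therefore ∬_D (9x y) dx dy = 144.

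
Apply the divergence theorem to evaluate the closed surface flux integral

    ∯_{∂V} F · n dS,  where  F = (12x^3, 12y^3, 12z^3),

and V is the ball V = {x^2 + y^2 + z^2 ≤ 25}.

By the divergence theorem,

    ∯_{∂V} F · n dS = ∭_V (∇ · F) dV.

Compute the divergence:
    ∇ · F = ∂F_x/∂x + ∂F_y/∂y + ∂F_z/∂z = 36x^2 + 36y^2 + 36z^2.

In spherical coordinates, x = ρ sin(φ) cos(θ), y = ρ sin(φ) sin(θ), z = ρ cos(φ), dV = ρ^2 sin(φ) dρ dφ dθ, with 0 ≤ ρ ≤ 5, 0 ≤ φ ≤ π, 0 ≤ θ ≤ 2π.

The integrand, after substitution and multiplying by the volume element, becomes (36ρ^2) · ρ^2 sin(φ), so

    ∭_V (∇·F) dV = ∫_0^{2π} ∫_0^{π} ∫_0^{5} (36ρ^2) · ρ^2 sin(φ) dρ dφ dθ.

Inner (ρ from 0 to 5): 22500sin(φ).
Middle (φ from 0 to π): 45000.
Outer (θ from 0 to 2π): 90000π.

Therefore ∯_{∂V} F · n dS = 90000π.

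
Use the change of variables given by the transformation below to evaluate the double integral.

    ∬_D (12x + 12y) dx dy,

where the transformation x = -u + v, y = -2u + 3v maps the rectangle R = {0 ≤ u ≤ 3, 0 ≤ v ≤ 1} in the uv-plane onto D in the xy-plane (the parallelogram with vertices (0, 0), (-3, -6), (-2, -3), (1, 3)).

Compute the Jacobian determinant of (x, y) with respect to (u, v):

    ∂(x,y)/∂(u,v) = | -1  1 | = (-1)(3) - (1)(-2) = -1.
                   | -2  3 |

Its absolute value is |J| = 1 (the area scaling factor).

Substituting x = -u + v, y = -2u + 3v into the integrand,

    12x + 12y → -36u + 48v,

so the integral becomes

    ∬_R (-36u + 48v) · |J| du dv = ∫_0^3 ∫_0^1 (-36u + 48v) dv du.

Inner (v): 24 - 36u.
Outer (u): -90.

Therefore ∬_D (12x + 12y) dx dy = -90.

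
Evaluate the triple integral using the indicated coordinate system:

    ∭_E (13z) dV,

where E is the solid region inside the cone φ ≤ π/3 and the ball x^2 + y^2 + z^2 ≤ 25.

In spherical coordinates, x = ρ sin(φ) cos(θ), y = ρ sin(φ) sin(θ), z = ρ cos(φ), and dV = ρ^2 sin(φ) dρ dφ dθ.

The integrand becomes 13ρ cos(φ), so

    ∭_E (13z) dV = ∫_{0}^{2π} ∫_{0}^{π/3} ∫_{0}^{5} (13ρ cos(φ)) · ρ^2 sin(φ) dρ dφ dθ.

Inner (ρ): 8125sin(2φ)/8.
Middle (φ): 24375/32.
Outer (θ): 24375π/16.

Therefore the triple integral equals 24375π/16.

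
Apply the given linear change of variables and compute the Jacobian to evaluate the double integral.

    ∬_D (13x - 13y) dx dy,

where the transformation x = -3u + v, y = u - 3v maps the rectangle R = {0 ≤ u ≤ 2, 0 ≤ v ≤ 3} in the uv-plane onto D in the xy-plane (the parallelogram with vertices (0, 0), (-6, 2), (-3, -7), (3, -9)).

Compute the Jacobian determinant of (x, y) with respect to (u, v):

    ∂(x,y)/∂(u,v) = | -3  1 | = (-3)(-3) - (1)(1) = 8.
                   | 1  -3 |

Its absolute value is |J| = 8 (the area scaling factor).

Substituting x = -3u + v, y = u - 3v into the integrand,

    13x - 13y → -52u + 52v,

so the integral becomes

    ∬_R (-52u + 52v) · |J| du dv = ∫_0^2 ∫_0^3 (-416u + 416v) dv du.

Inner (v): 1872 - 1248u.
Outer (u): 1248.

Therefore ∬_D (13x - 13y) dx dy = 1248.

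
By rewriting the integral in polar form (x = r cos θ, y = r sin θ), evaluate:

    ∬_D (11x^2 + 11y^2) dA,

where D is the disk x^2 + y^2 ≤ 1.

The region D is 0 ≤ r ≤ 1, 0 ≤ θ ≤ 2π in polar coordinates, where x = r cos(θ), y = r sin(θ), and dA = r dr dθ.

Under the substitution, the integrand becomes 11r^2, so

    ∬_D (11x^2 + 11y^2) dA = ∫_{0}^{2π} ∫_{0}^{1} (11r^2) · r dr dθ.

Inner integral (in r): ∫_{0}^{1} (11r^2) · r dr = 11/4.

Outer integral (in θ): ∫_{0}^{2π} (11/4) dθ = 11π/2.

Therefore ∬_D (11x^2 + 11y^2) dA = 11π/2.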